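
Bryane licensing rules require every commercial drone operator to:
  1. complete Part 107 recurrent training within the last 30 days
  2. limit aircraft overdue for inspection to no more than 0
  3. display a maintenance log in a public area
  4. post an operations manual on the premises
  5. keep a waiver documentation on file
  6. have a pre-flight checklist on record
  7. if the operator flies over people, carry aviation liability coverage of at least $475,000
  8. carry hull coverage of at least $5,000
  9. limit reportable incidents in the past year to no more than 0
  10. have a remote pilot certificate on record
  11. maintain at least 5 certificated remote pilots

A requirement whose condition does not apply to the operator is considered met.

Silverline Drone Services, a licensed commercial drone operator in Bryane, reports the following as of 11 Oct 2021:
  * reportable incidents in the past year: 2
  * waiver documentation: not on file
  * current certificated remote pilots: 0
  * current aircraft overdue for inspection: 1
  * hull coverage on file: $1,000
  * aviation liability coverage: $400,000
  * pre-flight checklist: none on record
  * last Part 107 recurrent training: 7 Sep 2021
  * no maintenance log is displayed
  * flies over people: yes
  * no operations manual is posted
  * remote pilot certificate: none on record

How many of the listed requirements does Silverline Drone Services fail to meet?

1. Part 107 recurrent training 34 days ago vs limit 30 → not met
2. aircraft overdue for inspection 1 > 0 → not met
3. maintenance log absent → not met
4. operations manual absent → not met
5. waiver documentation absent → not met
6. pre-flight checklist absent → not met
7. condition 'flies over people' holds; aviation liability coverage $400,000 < $475,000 → not met
8. hull coverage $1,000 < $5,000 → not met
9. reportable incidents in the past year 2 > 0 → not met
10. remote pilot certificate absent → not met
11. certificated remote pilots 0 < 5 → not met
Not met: 11 of 11

11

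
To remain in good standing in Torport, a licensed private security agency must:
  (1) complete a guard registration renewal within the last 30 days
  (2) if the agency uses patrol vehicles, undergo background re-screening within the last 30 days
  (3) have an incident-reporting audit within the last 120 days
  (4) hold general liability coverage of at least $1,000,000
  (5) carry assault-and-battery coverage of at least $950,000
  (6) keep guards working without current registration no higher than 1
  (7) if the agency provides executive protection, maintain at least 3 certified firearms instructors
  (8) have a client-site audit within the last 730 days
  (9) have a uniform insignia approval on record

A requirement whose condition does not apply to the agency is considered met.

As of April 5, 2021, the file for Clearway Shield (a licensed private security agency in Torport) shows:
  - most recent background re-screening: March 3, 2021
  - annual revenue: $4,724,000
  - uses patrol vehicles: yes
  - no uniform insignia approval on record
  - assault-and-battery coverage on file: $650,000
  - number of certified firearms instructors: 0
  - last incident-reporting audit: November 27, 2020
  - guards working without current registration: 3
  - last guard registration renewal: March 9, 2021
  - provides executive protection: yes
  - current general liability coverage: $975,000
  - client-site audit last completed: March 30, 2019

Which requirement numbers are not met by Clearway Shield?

1. guard registration renewal 27 days ago vs limit 30 → met
2. condition 'uses patrol vehicles' holds; background re-screening 33 days ago vs limit 30 → not met
3. incident-reporting audit 129 days ago vs limit 120 → not met
4. general liability coverage $975,000 < $1,000,000 → not met
5. assault-and-battery coverage $650,000 < $950,000 → not met
6. guards working without current registration 3 > 1 → not met
7. condition 'provides executive protection' holds; certified firearms instructors 0 < 3 → not met
8. client-site audit 737 days ago vs limit 730 → not met
9. uniform insignia approval absent → not met
Not met: 2, 3, 4, 5, 6, 7, 8, 9

2, 3, 4, 5, 6, 7, 8, 9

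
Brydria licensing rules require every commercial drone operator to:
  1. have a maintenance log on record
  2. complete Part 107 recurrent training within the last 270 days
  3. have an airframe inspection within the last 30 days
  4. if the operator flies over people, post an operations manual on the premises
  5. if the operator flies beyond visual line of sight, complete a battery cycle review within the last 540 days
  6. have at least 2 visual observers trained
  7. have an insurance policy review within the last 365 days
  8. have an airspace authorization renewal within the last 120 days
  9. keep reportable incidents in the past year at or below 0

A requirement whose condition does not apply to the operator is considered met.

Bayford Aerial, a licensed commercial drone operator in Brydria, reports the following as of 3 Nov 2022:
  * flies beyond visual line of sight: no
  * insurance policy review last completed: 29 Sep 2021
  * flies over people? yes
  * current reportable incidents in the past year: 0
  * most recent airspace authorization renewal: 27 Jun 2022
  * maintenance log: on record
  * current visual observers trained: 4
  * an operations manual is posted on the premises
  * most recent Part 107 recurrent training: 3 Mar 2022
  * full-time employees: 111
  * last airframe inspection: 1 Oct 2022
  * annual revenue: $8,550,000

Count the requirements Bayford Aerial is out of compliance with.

3

1. maintenance log present → met
2. Part 107 recurrent training 245 days ago vs limit 270 → met
3. airframe inspection 33 days ago vs limit 30 → not met
4. condition 'flies over people' holds; operations manual present → met
5. condition 'flies beyond visual line of sight' does not hold → requirement n/a → met
6. visual observers trained 4 ≥ 2 → met
7. insurance policy review 400 days ago vs limit 365 → not met
8. airspace authorization renewal 129 days ago vs limit 120 → not met
9. reportable incidents in the past year 0 ≤ 0 → met
Not met: 3 of 9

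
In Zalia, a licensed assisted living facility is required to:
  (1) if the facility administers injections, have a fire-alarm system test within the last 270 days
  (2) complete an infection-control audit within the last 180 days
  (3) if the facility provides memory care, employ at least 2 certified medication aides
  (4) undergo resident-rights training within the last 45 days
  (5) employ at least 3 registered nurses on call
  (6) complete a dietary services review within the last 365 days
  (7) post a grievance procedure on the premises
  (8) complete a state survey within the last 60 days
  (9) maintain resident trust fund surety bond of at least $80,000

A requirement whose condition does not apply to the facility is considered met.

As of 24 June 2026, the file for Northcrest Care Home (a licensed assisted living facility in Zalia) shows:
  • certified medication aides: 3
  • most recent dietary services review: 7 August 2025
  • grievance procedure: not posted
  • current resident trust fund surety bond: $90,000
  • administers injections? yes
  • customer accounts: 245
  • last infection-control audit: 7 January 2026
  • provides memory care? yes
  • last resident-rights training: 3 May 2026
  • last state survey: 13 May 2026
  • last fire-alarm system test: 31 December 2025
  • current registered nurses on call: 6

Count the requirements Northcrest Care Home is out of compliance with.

2

1. condition 'administers injections' holds; fire-alarm system test 175 days ago vs limit 270 → met
2. infection-control audit 168 days ago vs limit 180 → met
3. condition 'provides memory care' holds; certified medication aides 3 ≥ 2 → met
4. resident-rights training 52 days ago vs limit 45 → not met
5. registered nurses on call 6 ≥ 3 → met
6. dietary services review 321 days ago vs limit 365 → met
7. grievance procedure absent → not met
8. state survey 42 days ago vs limit 60 → met
9. resident trust fund surety bond $90,000 ≥ $80,000 → met
Not met: 2 of 9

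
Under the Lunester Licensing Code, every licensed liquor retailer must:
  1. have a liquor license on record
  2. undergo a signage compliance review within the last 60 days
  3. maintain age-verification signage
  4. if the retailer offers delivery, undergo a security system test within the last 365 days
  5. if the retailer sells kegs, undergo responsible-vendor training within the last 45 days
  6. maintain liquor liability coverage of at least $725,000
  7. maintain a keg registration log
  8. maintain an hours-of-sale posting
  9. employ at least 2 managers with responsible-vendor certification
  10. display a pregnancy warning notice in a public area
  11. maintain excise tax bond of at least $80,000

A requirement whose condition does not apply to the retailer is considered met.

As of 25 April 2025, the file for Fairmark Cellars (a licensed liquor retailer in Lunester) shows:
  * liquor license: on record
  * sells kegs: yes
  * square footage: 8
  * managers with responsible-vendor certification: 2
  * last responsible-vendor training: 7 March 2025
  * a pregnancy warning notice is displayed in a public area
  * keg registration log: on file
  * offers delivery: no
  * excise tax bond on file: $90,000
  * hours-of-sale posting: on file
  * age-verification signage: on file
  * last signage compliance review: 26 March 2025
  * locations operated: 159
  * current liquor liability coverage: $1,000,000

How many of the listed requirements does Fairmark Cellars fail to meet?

1. liquor license present → met
2. signage compliance review 30 days ago vs limit 60 → met
3. age-verification signage present → met
4. condition 'offers delivery' does not hold → requirement n/a → met
5. condition 'sells kegs' holds; responsible-vendor training 49 days ago vs limit 45 → not met
6. liquor liability coverage $1,000,000 ≥ $725,000 → met
7. keg registration log present → met
8. hours-of-sale posting present → met
9. managers with responsible-vendor certification 2 ≥ 2 → met
10. pregnancy warning notice present → met
11. excise tax bond $90,000 ≥ $80,000 → met
Not met: 1 of 11

1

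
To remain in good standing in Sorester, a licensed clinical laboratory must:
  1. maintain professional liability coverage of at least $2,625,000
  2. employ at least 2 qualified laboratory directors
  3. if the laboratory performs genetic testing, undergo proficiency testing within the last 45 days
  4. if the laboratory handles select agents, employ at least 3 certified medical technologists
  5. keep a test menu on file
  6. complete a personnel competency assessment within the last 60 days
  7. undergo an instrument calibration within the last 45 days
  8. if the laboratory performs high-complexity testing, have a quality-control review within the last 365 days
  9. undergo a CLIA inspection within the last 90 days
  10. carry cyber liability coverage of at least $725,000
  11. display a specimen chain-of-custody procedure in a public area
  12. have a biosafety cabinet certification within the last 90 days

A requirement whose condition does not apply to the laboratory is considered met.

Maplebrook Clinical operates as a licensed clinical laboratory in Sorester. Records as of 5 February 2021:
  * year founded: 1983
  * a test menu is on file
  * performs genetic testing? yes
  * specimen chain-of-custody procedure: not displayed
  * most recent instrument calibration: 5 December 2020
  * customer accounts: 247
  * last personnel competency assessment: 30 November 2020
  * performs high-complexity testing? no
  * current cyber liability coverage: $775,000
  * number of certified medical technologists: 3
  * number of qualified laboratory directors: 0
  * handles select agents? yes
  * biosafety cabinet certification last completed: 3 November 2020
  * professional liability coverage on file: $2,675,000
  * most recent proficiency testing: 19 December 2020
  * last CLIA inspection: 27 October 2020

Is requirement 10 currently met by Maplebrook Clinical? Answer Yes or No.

Yes

10. cyber liability coverage $775,000 ≥ $725,000 → met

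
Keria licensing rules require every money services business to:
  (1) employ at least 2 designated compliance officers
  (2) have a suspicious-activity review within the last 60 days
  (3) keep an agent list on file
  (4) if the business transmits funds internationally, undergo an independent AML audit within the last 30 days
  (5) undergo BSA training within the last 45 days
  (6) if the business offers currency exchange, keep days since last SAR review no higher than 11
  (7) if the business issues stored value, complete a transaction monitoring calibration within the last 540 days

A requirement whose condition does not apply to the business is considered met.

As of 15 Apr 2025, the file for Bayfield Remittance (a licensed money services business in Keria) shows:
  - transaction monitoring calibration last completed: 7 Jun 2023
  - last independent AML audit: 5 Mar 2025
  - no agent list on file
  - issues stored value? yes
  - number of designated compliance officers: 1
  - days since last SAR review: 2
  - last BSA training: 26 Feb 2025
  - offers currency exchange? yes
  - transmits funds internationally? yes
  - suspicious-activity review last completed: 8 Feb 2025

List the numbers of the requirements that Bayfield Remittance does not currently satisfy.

1, 2, 3, 4, 5, 7

1. designated compliance officers 1 < 2 → not met
2. suspicious-activity review 66 days ago vs limit 60 → not met
3. agent list absent → not met
4. condition 'transmits funds internationally' holds; independent AML audit 41 days ago vs limit 30 → not met
5. BSA training 48 days ago vs limit 45 → not met
6. condition 'offers currency exchange' holds; days since last SAR review 2 ≤ 11 → met
7. condition 'issues stored value' holds; transaction monitoring calibration 678 days ago vs limit 540 → not met
Not met: 1, 2, 3, 4, 5, 7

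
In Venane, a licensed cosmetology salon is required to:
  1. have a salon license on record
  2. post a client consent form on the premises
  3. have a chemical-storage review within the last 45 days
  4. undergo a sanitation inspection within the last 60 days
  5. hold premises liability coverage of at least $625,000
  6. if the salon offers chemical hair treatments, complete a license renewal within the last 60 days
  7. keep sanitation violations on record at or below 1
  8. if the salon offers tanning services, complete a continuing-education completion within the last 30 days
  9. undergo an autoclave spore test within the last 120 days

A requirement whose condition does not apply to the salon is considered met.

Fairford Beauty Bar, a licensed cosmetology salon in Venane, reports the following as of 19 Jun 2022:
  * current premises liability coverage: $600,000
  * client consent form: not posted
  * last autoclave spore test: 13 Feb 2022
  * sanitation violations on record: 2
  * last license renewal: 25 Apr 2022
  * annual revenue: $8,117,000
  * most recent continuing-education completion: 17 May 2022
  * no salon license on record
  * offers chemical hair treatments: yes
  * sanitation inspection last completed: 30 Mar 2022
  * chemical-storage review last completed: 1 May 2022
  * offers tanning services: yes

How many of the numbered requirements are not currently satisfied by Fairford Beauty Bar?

8

1. salon license absent → not met
2. client consent form absent → not met
3. chemical-storage review 49 days ago vs limit 45 → not met
4. sanitation inspection 81 days ago vs limit 60 → not met
5. premises liability coverage $600,000 < $625,000 → not met
6. condition 'offers chemical hair treatments' holds; license renewal 55 days ago vs limit 60 → met
7. sanitation violations on record 2 > 1 → not met
8. condition 'offers tanning services' holds; continuing-education completion 33 days ago vs limit 30 → not met
9. autoclave spore test 126 days ago vs limit 120 → not met
Not met: 8 of 9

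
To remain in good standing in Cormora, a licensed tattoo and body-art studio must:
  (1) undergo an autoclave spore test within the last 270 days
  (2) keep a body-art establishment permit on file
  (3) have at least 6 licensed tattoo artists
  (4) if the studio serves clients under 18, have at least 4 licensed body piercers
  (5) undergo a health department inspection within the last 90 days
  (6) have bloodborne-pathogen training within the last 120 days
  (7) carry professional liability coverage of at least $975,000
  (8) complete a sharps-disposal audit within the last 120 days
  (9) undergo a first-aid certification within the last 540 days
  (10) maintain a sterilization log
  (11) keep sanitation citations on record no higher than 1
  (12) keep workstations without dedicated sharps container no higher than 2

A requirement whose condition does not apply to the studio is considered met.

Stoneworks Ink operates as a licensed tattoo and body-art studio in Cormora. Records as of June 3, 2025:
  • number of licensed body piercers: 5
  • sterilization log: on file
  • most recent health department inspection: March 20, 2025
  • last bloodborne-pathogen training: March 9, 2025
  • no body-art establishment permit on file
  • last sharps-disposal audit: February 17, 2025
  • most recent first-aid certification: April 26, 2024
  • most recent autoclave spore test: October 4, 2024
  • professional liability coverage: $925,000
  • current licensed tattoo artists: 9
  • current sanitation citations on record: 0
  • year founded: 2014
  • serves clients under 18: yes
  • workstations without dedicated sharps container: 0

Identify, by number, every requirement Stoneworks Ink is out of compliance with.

2, 7

1. autoclave spore test 242 days ago vs limit 270 → met
2. body-art establishment permit absent → not met
3. licensed tattoo artists 9 ≥ 6 → met
4. condition 'serves clients under 18' holds; licensed body piercers 5 ≥ 4 → met
5. health department inspection 75 days ago vs limit 90 → met
6. bloodborne-pathogen training 86 days ago vs limit 120 → met
7. professional liability coverage $925,000 < $975,000 → not met
8. sharps-disposal audit 106 days ago vs limit 120 → met
9. first-aid certification 403 days ago vs limit 540 → met
10. sterilization log present → met
11. sanitation citations on record 0 ≤ 1 → met
12. workstations without dedicated sharps container 0 ≤ 2 → met
Not met: 2, 7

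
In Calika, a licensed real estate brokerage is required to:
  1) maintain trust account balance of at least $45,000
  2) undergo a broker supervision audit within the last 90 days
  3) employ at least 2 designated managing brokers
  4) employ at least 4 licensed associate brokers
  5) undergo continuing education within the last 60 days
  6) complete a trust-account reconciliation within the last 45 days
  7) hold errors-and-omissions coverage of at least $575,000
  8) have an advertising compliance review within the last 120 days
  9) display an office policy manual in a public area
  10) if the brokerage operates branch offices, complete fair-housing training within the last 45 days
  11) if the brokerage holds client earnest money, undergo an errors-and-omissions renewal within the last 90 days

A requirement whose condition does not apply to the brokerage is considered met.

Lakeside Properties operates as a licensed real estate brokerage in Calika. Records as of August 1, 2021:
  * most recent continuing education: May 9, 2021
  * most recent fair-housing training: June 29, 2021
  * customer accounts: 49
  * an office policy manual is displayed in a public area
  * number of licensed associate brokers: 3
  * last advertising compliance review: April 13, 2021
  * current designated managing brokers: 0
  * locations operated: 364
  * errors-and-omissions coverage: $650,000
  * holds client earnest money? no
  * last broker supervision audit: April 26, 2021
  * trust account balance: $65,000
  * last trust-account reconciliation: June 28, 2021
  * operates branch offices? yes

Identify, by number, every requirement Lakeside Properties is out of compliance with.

1. trust account balance $65,000 ≥ $45,000 → met
2. broker supervision audit 97 days ago vs limit 90 → not met
3. designated managing brokers 0 < 2 → not met
4. licensed associate brokers 3 < 4 → not met
5. continuing education 84 days ago vs limit 60 → not met
6. trust-account reconciliation 34 days ago vs limit 45 → met
7. errors-and-omissions coverage $650,000 ≥ $575,000 → met
8. advertising compliance review 110 days ago vs limit 120 → met
9. office policy manual present → met
10. condition 'operates branch offices' holds; fair-housing training 33 days ago vs limit 45 → met
11. condition 'holds client earnest money' does not hold → requirement n/a → met
Not met: 2, 3, 4, 5

2, 3, 4, 5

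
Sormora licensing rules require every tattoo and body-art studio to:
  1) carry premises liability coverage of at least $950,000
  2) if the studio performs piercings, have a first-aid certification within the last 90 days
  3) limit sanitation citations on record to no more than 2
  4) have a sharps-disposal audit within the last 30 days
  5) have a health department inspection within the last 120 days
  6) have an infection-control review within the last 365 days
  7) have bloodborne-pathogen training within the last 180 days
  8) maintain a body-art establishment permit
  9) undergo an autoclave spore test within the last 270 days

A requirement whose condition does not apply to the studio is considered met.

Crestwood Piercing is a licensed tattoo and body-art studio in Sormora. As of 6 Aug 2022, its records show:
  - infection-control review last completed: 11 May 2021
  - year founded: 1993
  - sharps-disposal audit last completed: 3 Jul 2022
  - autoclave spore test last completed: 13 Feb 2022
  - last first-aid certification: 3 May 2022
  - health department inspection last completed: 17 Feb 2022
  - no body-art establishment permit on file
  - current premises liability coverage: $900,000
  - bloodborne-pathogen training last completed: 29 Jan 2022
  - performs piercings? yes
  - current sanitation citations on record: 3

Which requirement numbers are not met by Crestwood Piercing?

1. premises liability coverage $900,000 < $950,000 → not met
2. condition 'performs piercings' holds; first-aid certification 95 days ago vs limit 90 → not met
3. sanitation citations on record 3 > 2 → not met
4. sharps-disposal audit 34 days ago vs limit 30 → not met
5. health department inspection 170 days ago vs limit 120 → not met
6. infection-control review 452 days ago vs limit 365 → not met
7. bloodborne-pathogen training 189 days ago vs limit 180 → not met
8. body-art establishment permit absent → not met
9. autoclave spore test 174 days ago vs limit 270 → met
Not met: 1, 2, 3, 4, 5, 6, 7, 8

1, 2, 3, 4, 5, 6, 7, 8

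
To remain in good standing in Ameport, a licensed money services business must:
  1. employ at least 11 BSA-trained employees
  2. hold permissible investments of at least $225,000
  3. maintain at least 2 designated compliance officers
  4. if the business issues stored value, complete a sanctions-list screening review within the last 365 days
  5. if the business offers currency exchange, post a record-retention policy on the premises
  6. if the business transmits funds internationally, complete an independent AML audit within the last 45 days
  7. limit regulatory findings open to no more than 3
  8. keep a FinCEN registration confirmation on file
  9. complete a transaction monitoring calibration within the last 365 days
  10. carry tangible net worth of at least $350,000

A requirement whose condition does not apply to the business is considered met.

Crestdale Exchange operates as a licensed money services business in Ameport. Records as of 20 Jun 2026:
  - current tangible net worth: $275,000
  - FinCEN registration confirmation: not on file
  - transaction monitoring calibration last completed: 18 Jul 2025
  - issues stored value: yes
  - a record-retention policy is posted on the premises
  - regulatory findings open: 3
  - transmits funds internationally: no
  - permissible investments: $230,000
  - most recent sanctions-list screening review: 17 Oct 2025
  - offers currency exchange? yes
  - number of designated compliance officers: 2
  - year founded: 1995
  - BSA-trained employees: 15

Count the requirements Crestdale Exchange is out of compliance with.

2

1. BSA-trained employees 15 ≥ 11 → met
2. permissible investments $230,000 ≥ $225,000 → met
3. designated compliance officers 2 ≥ 2 → met
4. condition 'issues stored value' holds; sanctions-list screening review 246 days ago vs limit 365 → met
5. condition 'offers currency exchange' holds; record-retention policy present → met
6. condition 'transmits funds internationally' does not hold → requirement n/a → met
7. regulatory findings open 3 ≤ 3 → met
8. FinCEN registration confirmation absent → not met
9. transaction monitoring calibration 337 days ago vs limit 365 → met
10. tangible net worth $275,000 < $350,000 → not met
Not met: 2 of 10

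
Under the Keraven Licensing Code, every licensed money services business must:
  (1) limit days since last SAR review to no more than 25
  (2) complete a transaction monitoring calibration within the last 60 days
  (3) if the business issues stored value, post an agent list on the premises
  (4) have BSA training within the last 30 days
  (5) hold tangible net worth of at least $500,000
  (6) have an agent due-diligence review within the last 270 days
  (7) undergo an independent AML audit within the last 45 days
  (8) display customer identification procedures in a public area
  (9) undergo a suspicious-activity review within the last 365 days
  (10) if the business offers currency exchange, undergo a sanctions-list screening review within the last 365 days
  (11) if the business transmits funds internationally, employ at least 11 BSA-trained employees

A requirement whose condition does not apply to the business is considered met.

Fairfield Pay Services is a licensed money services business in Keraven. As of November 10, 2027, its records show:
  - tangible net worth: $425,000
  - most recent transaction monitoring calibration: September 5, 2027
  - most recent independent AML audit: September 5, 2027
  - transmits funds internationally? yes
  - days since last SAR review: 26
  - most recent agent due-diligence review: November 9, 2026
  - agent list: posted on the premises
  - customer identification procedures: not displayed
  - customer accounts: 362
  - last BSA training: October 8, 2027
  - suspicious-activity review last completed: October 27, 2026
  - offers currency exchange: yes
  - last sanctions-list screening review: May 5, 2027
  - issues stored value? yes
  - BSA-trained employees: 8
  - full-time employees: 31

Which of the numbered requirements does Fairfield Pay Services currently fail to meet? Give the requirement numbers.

1, 2, 4, 5, 6, 7, 8, 9, 11

1. days since last SAR review 26 > 25 → not met
2. transaction monitoring calibration 66 days ago vs limit 60 → not met
3. condition 'issues stored value' holds; agent list present → met
4. BSA training 33 days ago vs limit 30 → not met
5. tangible net worth $425,000 < $500,000 → not met
6. agent due-diligence review 366 days ago vs limit 270 → not met
7. independent AML audit 66 days ago vs limit 45 → not met
8. customer identification procedures absent → not met
9. suspicious-activity review 379 days ago vs limit 365 → not met
10. condition 'offers currency exchange' holds; sanctions-list screening review 189 days ago vs limit 365 → met
11. condition 'transmits funds internationally' holds; BSA-trained employees 8 < 11 → not met
Not met: 1, 2, 4, 5, 6, 7, 8, 9, 11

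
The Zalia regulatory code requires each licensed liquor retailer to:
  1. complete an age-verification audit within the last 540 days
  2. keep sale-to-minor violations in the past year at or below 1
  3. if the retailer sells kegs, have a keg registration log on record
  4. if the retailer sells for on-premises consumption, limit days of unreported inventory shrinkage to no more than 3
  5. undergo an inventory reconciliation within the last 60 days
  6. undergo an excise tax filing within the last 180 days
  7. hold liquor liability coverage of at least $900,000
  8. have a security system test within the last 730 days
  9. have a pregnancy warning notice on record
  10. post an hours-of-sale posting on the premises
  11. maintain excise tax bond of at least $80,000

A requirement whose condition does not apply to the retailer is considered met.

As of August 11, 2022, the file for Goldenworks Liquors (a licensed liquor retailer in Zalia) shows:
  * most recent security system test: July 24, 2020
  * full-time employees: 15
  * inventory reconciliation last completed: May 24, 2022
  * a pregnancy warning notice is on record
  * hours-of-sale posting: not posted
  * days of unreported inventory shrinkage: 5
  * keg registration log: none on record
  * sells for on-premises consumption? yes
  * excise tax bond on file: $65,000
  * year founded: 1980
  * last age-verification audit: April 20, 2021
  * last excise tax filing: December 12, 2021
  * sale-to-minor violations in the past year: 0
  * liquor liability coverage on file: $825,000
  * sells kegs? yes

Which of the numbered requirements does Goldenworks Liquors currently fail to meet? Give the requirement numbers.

3, 4, 5, 6, 7, 8, 10, 11

1. age-verification audit 478 days ago vs limit 540 → met
2. sale-to-minor violations in the past year 0 ≤ 1 → met
3. condition 'sells kegs' holds; keg registration log absent → not met
4. condition 'sells for on-premises consumption' holds; days of unreported inventory shrinkage 5 > 3 → not met
5. inventory reconciliation 79 days ago vs limit 60 → not met
6. excise tax filing 242 days ago vs limit 180 → not met
7. liquor liability coverage $825,000 < $900,000 → not met
8. security system test 748 days ago vs limit 730 → not met
9. pregnancy warning notice present → met
10. hours-of-sale posting absent → not met
11. excise tax bond $65,000 < $80,000 → not met
Not met: 3, 4, 5, 6, 7, 8, 10, 11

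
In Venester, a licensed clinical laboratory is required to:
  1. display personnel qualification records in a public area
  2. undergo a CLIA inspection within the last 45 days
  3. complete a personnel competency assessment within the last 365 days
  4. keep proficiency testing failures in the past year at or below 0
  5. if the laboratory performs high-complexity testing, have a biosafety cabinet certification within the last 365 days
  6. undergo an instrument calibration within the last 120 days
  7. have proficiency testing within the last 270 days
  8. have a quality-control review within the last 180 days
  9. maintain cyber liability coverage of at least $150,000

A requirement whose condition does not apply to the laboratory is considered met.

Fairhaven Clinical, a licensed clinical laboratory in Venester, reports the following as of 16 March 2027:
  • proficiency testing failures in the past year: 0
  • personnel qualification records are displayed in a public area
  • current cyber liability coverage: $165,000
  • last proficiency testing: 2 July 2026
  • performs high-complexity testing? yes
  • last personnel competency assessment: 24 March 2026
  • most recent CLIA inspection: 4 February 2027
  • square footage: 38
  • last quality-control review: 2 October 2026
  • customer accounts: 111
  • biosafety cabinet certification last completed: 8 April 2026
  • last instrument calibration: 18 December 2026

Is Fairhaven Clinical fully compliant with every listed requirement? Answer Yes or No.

Yes

1. personnel qualification records present → met
2. CLIA inspection 40 days ago vs limit 45 → met
3. personnel competency assessment 357 days ago vs limit 365 → met
4. proficiency testing failures in the past year 0 ≤ 0 → met
5. condition 'performs high-complexity testing' holds; biosafety cabinet certification 342 days ago vs limit 365 → met
6. instrument calibration 88 days ago vs limit 120 → met
7. proficiency testing 257 days ago vs limit 270 → met
8. quality-control review 165 days ago vs limit 180 → met
9. cyber liability coverage $165,000 ≥ $150,000 → met
All met.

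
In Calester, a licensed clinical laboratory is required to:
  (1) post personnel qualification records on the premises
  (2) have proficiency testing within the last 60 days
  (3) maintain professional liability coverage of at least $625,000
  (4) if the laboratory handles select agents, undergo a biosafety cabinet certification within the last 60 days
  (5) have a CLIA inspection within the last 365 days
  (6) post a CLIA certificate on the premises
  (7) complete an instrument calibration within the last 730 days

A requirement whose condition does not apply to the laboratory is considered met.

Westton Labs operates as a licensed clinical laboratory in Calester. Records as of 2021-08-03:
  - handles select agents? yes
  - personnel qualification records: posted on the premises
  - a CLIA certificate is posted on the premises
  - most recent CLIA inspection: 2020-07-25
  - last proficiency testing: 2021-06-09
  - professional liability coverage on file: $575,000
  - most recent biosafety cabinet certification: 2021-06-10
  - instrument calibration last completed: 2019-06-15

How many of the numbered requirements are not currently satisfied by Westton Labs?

1. personnel qualification records present → met
2. proficiency testing 55 days ago vs limit 60 → met
3. professional liability coverage $575,000 < $625,000 → not met
4. condition 'handles select agents' holds; biosafety cabinet certification 54 days ago vs limit 60 → met
5. CLIA inspection 374 days ago vs limit 365 → not met
6. CLIA certificate present → met
7. instrument calibration 780 days ago vs limit 730 → not met
Not met: 3 of 7

3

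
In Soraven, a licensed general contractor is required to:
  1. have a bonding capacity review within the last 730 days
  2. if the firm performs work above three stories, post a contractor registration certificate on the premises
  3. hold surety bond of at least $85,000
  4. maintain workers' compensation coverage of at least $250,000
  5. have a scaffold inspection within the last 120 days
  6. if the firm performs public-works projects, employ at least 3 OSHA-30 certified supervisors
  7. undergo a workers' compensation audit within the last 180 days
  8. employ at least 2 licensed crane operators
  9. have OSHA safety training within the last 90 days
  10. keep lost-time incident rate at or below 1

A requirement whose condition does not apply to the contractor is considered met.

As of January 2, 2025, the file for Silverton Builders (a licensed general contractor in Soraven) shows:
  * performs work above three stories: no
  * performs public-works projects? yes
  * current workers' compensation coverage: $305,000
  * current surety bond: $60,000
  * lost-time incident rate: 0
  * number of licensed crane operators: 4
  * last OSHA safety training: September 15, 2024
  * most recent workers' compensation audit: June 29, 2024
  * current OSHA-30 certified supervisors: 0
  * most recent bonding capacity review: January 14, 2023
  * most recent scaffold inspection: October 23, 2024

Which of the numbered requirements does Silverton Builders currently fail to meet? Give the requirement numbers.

1. bonding capacity review 719 days ago vs limit 730 → met
2. condition 'performs work above three stories' does not hold → requirement n/a → met
3. surety bond $60,000 < $85,000 → not met
4. workers' compensation coverage $305,000 ≥ $250,000 → met
5. scaffold inspection 71 days ago vs limit 120 → met
6. condition 'performs public-works projects' holds; OSHA-30 certified supervisors 0 < 3 → not met
7. workers' compensation audit 187 days ago vs limit 180 → not met
8. licensed crane operators 4 ≥ 2 → met
9. OSHA safety training 109 days ago vs limit 90 → not met
10. lost-time incident rate 0 ≤ 1 → met
Not met: 3, 6, 7, 9

3, 6, 7, 9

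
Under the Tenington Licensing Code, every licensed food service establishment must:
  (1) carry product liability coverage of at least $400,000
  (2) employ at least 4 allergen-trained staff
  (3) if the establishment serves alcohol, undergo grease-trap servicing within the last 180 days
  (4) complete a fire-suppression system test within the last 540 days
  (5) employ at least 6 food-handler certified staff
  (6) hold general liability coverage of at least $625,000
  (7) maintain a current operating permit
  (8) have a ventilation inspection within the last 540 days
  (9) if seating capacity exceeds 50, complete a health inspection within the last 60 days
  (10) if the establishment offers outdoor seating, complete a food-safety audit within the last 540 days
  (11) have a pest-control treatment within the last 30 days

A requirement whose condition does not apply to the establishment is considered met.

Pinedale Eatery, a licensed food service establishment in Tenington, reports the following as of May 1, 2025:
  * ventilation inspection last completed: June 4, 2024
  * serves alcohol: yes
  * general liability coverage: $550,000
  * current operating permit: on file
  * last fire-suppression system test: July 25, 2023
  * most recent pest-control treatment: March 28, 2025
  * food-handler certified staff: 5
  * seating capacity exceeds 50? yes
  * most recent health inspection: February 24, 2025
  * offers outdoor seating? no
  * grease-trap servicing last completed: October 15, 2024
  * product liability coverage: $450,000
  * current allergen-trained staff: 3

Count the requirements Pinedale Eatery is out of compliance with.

1. product liability coverage $450,000 ≥ $400,000 → met
2. allergen-trained staff 3 < 4 → not met
3. condition 'serves alcohol' holds; grease-trap servicing 198 days ago vs limit 180 → not met
4. fire-suppression system test 646 days ago vs limit 540 → not met
5. food-handler certified staff 5 < 6 → not met
6. general liability coverage $550,000 < $625,000 → not met
7. current operating permit present → met
8. ventilation inspection 331 days ago vs limit 540 → met
9. condition 'seating capacity exceeds 50' holds; health inspection 66 days ago vs limit 60 → not met
10. condition 'offers outdoor seating' does not hold → requirement n/a → met
11. pest-control treatment 34 days ago vs limit 30 → not met
Not met: 7 of 11

7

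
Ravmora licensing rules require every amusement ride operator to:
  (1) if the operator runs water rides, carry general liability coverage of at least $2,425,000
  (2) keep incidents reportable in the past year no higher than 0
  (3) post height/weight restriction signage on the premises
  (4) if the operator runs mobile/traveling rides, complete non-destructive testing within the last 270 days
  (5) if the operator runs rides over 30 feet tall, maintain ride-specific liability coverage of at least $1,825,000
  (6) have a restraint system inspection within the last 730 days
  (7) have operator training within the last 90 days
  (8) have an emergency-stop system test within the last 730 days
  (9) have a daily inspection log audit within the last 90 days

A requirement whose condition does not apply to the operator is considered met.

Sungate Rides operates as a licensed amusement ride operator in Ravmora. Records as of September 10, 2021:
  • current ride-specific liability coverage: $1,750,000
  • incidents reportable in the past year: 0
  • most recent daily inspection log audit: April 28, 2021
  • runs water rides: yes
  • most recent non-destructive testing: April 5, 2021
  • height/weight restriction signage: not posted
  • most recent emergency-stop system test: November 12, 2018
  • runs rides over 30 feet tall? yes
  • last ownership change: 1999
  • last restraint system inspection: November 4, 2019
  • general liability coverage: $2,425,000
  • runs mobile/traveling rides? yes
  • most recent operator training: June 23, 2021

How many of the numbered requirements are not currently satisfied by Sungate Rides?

1. condition 'runs water rides' holds; general liability coverage $2,425,000 ≥ $2,425,000 → met
2. incidents reportable in the past year 0 ≤ 0 → met
3. height/weight restriction signage absent → not met
4. condition 'runs mobile/traveling rides' holds; non-destructive testing 158 days ago vs limit 270 → met
5. condition 'runs rides over 30 feet tall' holds; ride-specific liability coverage $1,750,000 < $1,825,000 → not met
6. restraint system inspection 676 days ago vs limit 730 → met
7. operator training 79 days ago vs limit 90 → met
8. emergency-stop system test 1033 days ago vs limit 730 → not met
9. daily inspection log audit 135 days ago vs limit 90 → not met
Not met: 4 of 9

4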